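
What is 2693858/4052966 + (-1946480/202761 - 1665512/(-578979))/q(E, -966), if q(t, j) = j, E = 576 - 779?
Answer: 150433887241094845/223985532052862307 ≈ 0.67162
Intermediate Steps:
E = -203
2693858/4052966 + (-1946480/202761 - 1665512/(-578979))/q(E, -966) = 2693858/4052966 + (-1946480/202761 - 1665512/(-578979))/(-966) = 2693858*(1/4052966) + (-1946480*1/202761 - 1665512*(-1/578979))*(-1/966) = 70891/106657 + (-1946480/202761 + 1665512/578979)*(-1/966) = 70891/106657 - 29232228344/4347939297*(-1/966) = 70891/106657 + 14616114172/2100054680451 = 150433887241094845/223985532052862307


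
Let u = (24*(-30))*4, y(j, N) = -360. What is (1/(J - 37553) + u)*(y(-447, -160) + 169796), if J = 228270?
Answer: -93065257593124/190717 ≈ -4.8798e+8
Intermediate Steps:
u = -2880 (u = -720*4 = -2880)
(1/(J - 37553) + u)*(y(-447, -160) + 169796) = (1/(228270 - 37553) - 2880)*(-360 + 169796) = (1/190717 - 2880)*169436 = -549264959/190717*169436 = -93065257593124/190717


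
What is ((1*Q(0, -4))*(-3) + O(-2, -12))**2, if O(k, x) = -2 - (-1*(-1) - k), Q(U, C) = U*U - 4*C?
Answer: 2809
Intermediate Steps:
Q(U, C) = U**2 - 4*C
O(k, x) = -3 + k (O(k, x) = -2 - (1 - k) = -2 + (-1 + k) = -3 + k)
((1*Q(0, -4))*(-3) + O(-2, -12))**2 = ((1*(0**2 - 4*(-4)))*(-3) + (-3 - 2))**2 = ((1*(0 + 16))*(-3) - 5)**2 = ((1*16)*(-3) - 5)**2 = (16*(-3) - 5)**2 = (-48 - 5)**2 = (-53)**2 = 2809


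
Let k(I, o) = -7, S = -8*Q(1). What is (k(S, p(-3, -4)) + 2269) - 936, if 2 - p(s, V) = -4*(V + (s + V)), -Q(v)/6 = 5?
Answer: 1326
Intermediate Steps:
Q(v) = -30 (Q(v) = -6*5 = -30)
p(s, V) = 2 + 4*s + 8*V (p(s, V) = 2 - (-4)*(V + (s + V)) = 2 - (-4)*(V + (V + s)) = 2 - (-4)*(s + 2*V) = 2 - (-8*V - 4*s) = 2 + (4*s + 8*V) = 2 + 4*s + 8*V)
S = 240 (S = -8*(-30) = 240)
(k(S, p(-3, -4)) + 2269) - 936 = (-7 + 2269) - 936 = 2262 - 936 = 1326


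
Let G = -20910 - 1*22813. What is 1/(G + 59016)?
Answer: 1/15293 ≈ 6.5389e-5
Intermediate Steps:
G = -43723 (G = -20910 - 22813 = -43723)
1/(G + 59016) = 1/(-43723 + 59016) = 1/15293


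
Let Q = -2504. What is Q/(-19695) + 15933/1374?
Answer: 105746977/9020310 ≈ 11.723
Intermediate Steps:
Q/(-19695) + 15933/1374 = -2504/(-19695) + 15933/1374 = -2504*(-1/19695) + 15933*(1/1374) = 2504/19695 + 5311/458 = 105746977/9020310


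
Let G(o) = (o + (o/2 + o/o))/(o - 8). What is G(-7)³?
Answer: 6859/27000 ≈ 0.25404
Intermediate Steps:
G(o) = (1 + 3*o/2)/(-8 + o) (G(o) = (o + (o*(½) + 1))/(-8 + o) = (o + (o/2 + 1))/(-8 + o) = (o + (1 + o/2))/(-8 + o) = (1 + 3*o/2)/(-8 + o))
G(-7)³ = ((2 + 3*(-7))/(2*(-8 - 7)))³ = ((½)*(2 - 21)/(-15))³ = ((½)*(-1/15)*(-19))³ = (19/30)³ = 6859/27000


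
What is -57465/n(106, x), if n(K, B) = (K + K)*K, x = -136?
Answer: -57465/22472 ≈ -2.5572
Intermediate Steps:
n(K, B) = 2*K² (n(K, B) = (2*K)*K = 2*K²)
-57465/n(106, x) = -57465/(2*106²) = -57465/(2*11236) = -57465/22472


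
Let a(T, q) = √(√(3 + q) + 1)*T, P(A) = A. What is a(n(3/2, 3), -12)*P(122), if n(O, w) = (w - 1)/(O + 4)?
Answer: 488*√(1 + 3*I)/11 ≈ 64.0 + 46.128*I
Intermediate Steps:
n(O, w) = (-1 + w)/(4 + O)
a(T, q) = T*√(1 + √(3 + q)) (a(T, q) = √(1 + √(3 + q))*T = T*√(1 + √(3 + q)))
a(n(3/2, 3), -12)*P(122) = (((-1 + 3)/(4 + 3/2))*√(1 + √(3 - 12)))*122 = ((2/(4 + 3*(½)))*√(1 + √(-9)))*122 = ((2/(4 + 3/2))*√(1 + 3*I))*122 = ((2/(11/2))*√(1 + 3*I))*122 = (((2/11)*2)*√(1 + 3*I))*122 = (4*√(1 + 3*I)/11)*122 = 488*√(1 + 3*I)/11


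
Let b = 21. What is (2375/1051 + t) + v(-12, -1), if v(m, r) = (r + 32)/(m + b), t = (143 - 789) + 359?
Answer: -2660777/9459 ≈ -281.30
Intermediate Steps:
t = -287 (t = -646 + 359 = -287)
v(m, r) = (32 + r)/(21 + m) (v(m, r) = (r + 32)/(m + 21) = (32 + r)/(21 + m))
(2375/1051 + t) + v(-12, -1) = (2375/1051 - 287) + (32 - 1)/(21 - 12) = (2375*(1/1051) - 287) + 31/9 = (2375/1051 - 287) + (⅑)*31 = -299262/1051 + 31/9 = -2660777/9459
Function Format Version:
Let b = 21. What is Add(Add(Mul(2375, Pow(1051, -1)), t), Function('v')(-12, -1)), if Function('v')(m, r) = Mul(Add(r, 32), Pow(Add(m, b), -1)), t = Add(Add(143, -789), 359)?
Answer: Rational(-2660777, 9459) ≈ -281.30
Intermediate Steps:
t = -287 (t = Add(-646, 359) = -287)
Function('v')(m, r) = Mul(Pow(Add(21, m), -1), Add(32, r)) (Function('v')(m, r) = Mul(Add(r, 32), Pow(Add(m, 21), -1)) = Mul(Add(32, r), Pow(Add(21, m), -1)) = Mul(Pow(Add(21, m), -1), Add(32, r)))
Add(Add(Mul(2375, Pow(1051, -1)), t), Function('v')(-12, -1)) = Add(Add(Mul(2375, Pow(1051, -1)), -287), Mul(Pow(Add(21, -12), -1), Add(32, -1))) = Add(Add(Mul(2375, Rational(1, 1051)), -287), Mul(Pow(9, -1), 31)) = Add(Add(Rational(2375, 1051), -287), Mul(Rational(1, 9), 31)) = Add(Rational(-299262, 1051), Rational(31, 9)) = Rational(-2660777, 9459)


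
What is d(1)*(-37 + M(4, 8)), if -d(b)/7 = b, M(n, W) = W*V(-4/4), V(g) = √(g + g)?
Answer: 259 - 56*I*√2 ≈ 259.0 - 79.196*I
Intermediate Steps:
V(g) = √2*√g (V(g) = √(2*g) = √2*√g)
M(n, W) = I*W*√2 (M(n, W) = W*(√2*√(-4/4)) = W*(√2*√(-4*¼)) = W*(√2*√(-1)) = W*(√2*I) = W*(I*√2) = I*W*√2)
d(b) = -7*b
d(1)*(-37 + M(4, 8)) = (-7*1)*(-37 + I*8*√2) = -7*(-37 + 8*I*√2) = 259 - 56*I*√2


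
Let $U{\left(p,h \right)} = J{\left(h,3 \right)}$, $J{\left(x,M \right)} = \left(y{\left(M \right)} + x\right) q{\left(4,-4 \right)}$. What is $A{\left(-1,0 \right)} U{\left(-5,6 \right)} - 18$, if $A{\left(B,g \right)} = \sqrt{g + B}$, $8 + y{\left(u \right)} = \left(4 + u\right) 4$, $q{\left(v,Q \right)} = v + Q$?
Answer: $-18$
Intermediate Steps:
$q{\left(v,Q \right)} = Q + v$
$y{\left(u \right)} = 8 + 4 u$ ($y{\left(u \right)} = -8 + \left(4 + u\right) 4 = -8 + \left(16 + 4 u\right) = 8 + 4 u$)
$J{\left(x,M \right)} = 0$ ($J{\left(x,M \right)} = \left(\left(8 + 4 M\right) + x\right) \left(-4 + 4\right) = \left(8 + x + 4 M\right) 0 = 0$)
$A{\left(B,g \right)} = \sqrt{B + g}$
$U{\left(p,h \right)} = 0$
$A{\left(-1,0 \right)} U{\left(-5,6 \right)} - 18 = \sqrt{-1 + 0} \cdot 0 - 18 = \sqrt{-1} \cdot 0 - 18 = i 0 - 18 = 0 - 18 = -18$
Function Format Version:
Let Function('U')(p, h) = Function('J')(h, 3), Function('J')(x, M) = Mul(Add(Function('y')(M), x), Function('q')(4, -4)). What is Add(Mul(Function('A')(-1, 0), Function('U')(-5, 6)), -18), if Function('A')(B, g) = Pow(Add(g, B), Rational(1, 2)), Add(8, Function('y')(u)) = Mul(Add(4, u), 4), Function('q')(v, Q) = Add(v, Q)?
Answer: -18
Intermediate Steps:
Function('q')(v, Q) = Add(Q, v)
Function('y')(u) = Add(8, Mul(4, u)) (Function('y')(u) = Add(-8, Mul(Add(4, u), 4)) = Add(-8, Add(16, Mul(4, u))) = Add(8, Mul(4, u)))
Function('J')(x, M) = 0 (Function('J')(x, M) = Mul(Add(Add(8, Mul(4, M)), x), Add(-4, 4)) = Mul(Add(8, x, Mul(4, M)), 0) = 0)
Function('A')(B, g) = Pow(Add(B, g), Rational(1, 2))
Function('U')(p, h) = 0
Add(Mul(Function('A')(-1, 0), Function('U')(-5, 6)), -18) = Add(Mul(Pow(Add(-1, 0), Rational(1, 2)), 0), -18) = Add(Mul(Pow(-1, Rational(1, 2)), 0), -18) = Add(Mul(I, 0), -18) = Add(0, -18) = -18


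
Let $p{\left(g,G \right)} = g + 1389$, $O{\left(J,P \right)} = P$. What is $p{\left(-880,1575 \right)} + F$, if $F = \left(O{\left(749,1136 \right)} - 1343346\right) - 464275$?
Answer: $-1805976$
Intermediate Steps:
$p{\left(g,G \right)} = 1389 + g$
$F = -1806485$ ($F = \left(1136 - 1343346\right) - 464275 = -1342210 - 464275 = -1806485$)
$p{\left(-880,1575 \right)} + F = \left(1389 - 880\right) - 1806485 = 509 - 1806485 = -1805976$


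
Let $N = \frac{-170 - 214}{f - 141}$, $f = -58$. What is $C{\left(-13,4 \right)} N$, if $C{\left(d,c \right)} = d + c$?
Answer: $- \frac{3456}{199} \approx -17.367$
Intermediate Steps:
$C{\left(d,c \right)} = c + d$
$N = \frac{384}{199}$ ($N = \frac{-170 - 214}{-58 - 141} = - \frac{384}{-199} = \left(-384\right) \left(- \frac{1}{199}\right) = \frac{384}{199} \approx 1.9296$)
$C{\left(-13,4 \right)} N = \left(4 - 13\right) \frac{384}{199} = \left(-9\right) \frac{384}{199} = - \frac{3456}{199}$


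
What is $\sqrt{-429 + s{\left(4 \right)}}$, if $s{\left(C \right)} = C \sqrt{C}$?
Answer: $i \sqrt{421} \approx 20.518 i$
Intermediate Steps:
$s{\left(C \right)} = C^{\frac{3}{2}}$
$\sqrt{-429 + s{\left(4 \right)}} = \sqrt{-429 + 4^{\frac{3}{2}}} = \sqrt{-429 + 8} = \sqrt{-421} = i \sqrt{421}$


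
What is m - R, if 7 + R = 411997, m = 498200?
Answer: 86210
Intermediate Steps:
R = 411990 (R = -7 + 411997 = 411990)
m - R = 498200 - 1*411990 = 498200 - 411990 = 86210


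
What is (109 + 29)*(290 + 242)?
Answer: 73416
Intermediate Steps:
(109 + 29)*(290 + 242) = 138*532 = 73416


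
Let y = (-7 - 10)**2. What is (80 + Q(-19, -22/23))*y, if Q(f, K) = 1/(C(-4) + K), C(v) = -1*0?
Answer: 501993/22 ≈ 22818.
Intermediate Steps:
C(v) = 0
y = 289 (y = (-17)**2 = 289)
Q(f, K) = 1/K (Q(f, K) = 1/(0 + K) = 1/K)
(80 + Q(-19, -22/23))*y = (80 + 1/(-22/23))*289 = (80 - 23/22)*289 = (1737/22)*289 = 501993/22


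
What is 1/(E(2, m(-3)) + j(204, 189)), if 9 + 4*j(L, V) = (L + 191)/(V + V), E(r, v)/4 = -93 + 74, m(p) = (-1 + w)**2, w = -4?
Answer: -1512/117919 ≈ -0.012822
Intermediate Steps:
m(p) = 25 (m(p) = (-1 - 4)**2 = (-5)**2 = 25)
E(r, v) = -76 (E(r, v) = 4*(-93 + 74) = 4*(-19) = -76)
j(L, V) = -9/4 + (191 + L)/(8*V) (j(L, V) = -9/4 + ((L + 191)/(V + V))/4 = -9/4 + ((191 + L)/((2*V)))/4 = -9/4 + ((191 + L)*(1/(2*V)))/4 = -9/4 + ((191 + L)/(2*V))/4 = -9/4 + (191 + L)/(8*V))
1/(E(2, m(-3)) + j(204, 189)) = 1/(-76 + (1/8)*(191 + 204 - 18*189)/189) = 1/(-76 + (1/8)*(1/189)*(191 + 204 - 3402)) = 1/(-76 + (1/8)*(1/189)*(-3007)) = 1/(-76 - 3007/1512) = 1/(-117919/1512) = -1512/117919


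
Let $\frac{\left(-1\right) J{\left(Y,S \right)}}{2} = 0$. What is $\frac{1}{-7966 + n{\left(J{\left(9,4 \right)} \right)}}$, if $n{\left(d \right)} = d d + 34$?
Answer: $- \frac{1}{7932} \approx -0.00012607$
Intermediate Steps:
$J{\left(Y,S \right)} = 0$ ($J{\left(Y,S \right)} = \left(-2\right) 0 = 0$)
$n{\left(d \right)} = 34 + d^{2}$ ($n{\left(d \right)} = d^{2} + 34 = 34 + d^{2}$)
$\frac{1}{-7966 + n{\left(J{\left(9,4 \right)} \right)}} = \frac{1}{-7966 + \left(34 + 0^{2}\right)} = \frac{1}{-7966 + \left(34 + 0\right)} = \frac{1}{-7966 + 34} = \frac{1}{-7932} = - \frac{1}{7932}$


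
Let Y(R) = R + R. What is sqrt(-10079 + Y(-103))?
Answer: 11*I*sqrt(85) ≈ 101.42*I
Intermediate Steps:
Y(R) = 2*R
sqrt(-10079 + Y(-103)) = sqrt(-10079 + 2*(-103)) = sqrt(-10079 - 206) = sqrt(-10285) = 11*I*sqrt(85)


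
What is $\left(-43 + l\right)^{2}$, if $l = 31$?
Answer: $144$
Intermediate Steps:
$\left(-43 + l\right)^{2} = \left(-43 + 31\right)^{2} = \left(-12\right)^{2} = 144$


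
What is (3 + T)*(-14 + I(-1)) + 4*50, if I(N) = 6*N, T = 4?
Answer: 60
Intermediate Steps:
(3 + T)*(-14 + I(-1)) + 4*50 = (3 + 4)*(-14 + 6*(-1)) + 4*50 = 7*(-14 - 6) + 200 = 7*(-20) + 200 = -140 + 200 = 60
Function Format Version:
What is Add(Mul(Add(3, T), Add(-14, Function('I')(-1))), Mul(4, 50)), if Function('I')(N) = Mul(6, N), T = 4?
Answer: 60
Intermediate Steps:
Add(Mul(Add(3, T), Add(-14, Function('I')(-1))), Mul(4, 50)) = Add(Mul(Add(3, 4), Add(-14, Mul(6, -1))), Mul(4, 50)) = Add(Mul(7, Add(-14, -6)), 200) = Add(Mul(7, -20), 200) = Add(-140, 200) = 60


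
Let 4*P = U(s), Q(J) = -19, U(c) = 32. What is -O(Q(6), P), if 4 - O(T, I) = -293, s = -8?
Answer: -297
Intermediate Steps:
P = 8 (P = (¼)*32 = 8)
O(T, I) = 297 (O(T, I) = 4 - 1*(-293) = 4 + 293 = 297)
-O(Q(6), P) = -1*297 = -297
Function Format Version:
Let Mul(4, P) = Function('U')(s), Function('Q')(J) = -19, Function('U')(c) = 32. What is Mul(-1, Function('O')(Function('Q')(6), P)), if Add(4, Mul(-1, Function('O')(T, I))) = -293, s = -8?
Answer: -297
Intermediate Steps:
P = 8 (P = Mul(Rational(1, 4), 32) = 8)
Function('O')(T, I) = 297 (Function('O')(T, I) = Add(4, Mul(-1, -293)) = Add(4, 293) = 297)
Mul(-1, Function('O')(Function('Q')(6), P)) = Mul(-1, 297) = -297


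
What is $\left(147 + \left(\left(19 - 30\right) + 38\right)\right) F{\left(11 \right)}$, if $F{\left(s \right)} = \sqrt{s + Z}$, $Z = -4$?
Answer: $174 \sqrt{7} \approx 460.36$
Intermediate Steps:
$F{\left(s \right)} = \sqrt{-4 + s}$ ($F{\left(s \right)} = \sqrt{s - 4} = \sqrt{-4 + s}$)
$\left(147 + \left(\left(19 - 30\right) + 38\right)\right) F{\left(11 \right)} = \left(147 + \left(\left(19 - 30\right) + 38\right)\right) \sqrt{-4 + 11} = \left(147 + \left(-11 + 38\right)\right) \sqrt{7} = \left(147 + 27\right) \sqrt{7} = 174 \sqrt{7}$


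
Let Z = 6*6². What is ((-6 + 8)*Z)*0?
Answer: 0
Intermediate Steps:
Z = 216 (Z = 6*36 = 216)
((-6 + 8)*Z)*0 = ((-6 + 8)*216)*0 = (2*216)*0 = 432*0 = 0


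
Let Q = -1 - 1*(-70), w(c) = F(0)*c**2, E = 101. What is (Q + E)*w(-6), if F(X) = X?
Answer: 0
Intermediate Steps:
w(c) = 0 (w(c) = 0*c**2 = 0)
Q = 69 (Q = -1 + 70 = 69)
(Q + E)*w(-6) = (69 + 101)*0 = 170*0 = 0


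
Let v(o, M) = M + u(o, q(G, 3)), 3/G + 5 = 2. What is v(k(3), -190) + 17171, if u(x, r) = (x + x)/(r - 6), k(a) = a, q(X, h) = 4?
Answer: 16978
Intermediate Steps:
G = -1 (G = 3/(-5 + 2) = 3/(-3) = 3*(-⅓) = -1)
u(x, r) = 2*x/(-6 + r) (u(x, r) = (2*x)/(-6 + r) = 2*x/(-6 + r))
v(o, M) = M - o (v(o, M) = M + 2*o/(-6 + 4) = M + 2*o/(-2) = M + 2*o*(-½) = M - o)
v(k(3), -190) + 17171 = (-190 - 1*3) + 17171 = (-190 - 3) + 17171 = -193 + 17171 = 16978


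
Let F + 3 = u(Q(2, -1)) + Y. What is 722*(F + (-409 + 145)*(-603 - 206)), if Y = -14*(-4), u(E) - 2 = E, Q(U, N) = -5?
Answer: 154237972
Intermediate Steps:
u(E) = 2 + E
Y = 56
F = 50 (F = -3 + ((2 - 5) + 56) = -3 + (-3 + 56) = -3 + 53 = 50)
722*(F + (-409 + 145)*(-603 - 206)) = 722*(50 + (-409 + 145)*(-603 - 206)) = 722*(50 - 264*(-809)) = 722*(50 + 213576) = 722*213626 = 154237972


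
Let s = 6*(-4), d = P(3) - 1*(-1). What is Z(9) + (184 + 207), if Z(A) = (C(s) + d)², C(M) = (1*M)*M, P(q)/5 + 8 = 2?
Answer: 299600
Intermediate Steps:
P(q) = -30 (P(q) = -40 + 5*2 = -40 + 10 = -30)
d = -29 (d = -30 - 1*(-1) = -30 + 1 = -29)
s = -24
C(M) = M² (C(M) = M*M = M²)
Z(A) = 299209 (Z(A) = ((-24)² - 29)² = (576 - 29)² = 547² = 299209)
Z(9) + (184 + 207) = 299209 + (184 + 207) = 299209 + 391 = 299600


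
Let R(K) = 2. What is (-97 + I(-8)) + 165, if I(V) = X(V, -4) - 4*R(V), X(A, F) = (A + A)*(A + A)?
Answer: 316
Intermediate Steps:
X(A, F) = 4*A**2 (X(A, F) = (2*A)*(2*A) = 4*A**2)
I(V) = -8 + 4*V**2 (I(V) = 4*V**2 - 4*2 = 4*V**2 - 8 = -8 + 4*V**2)
(-97 + I(-8)) + 165 = (-97 + (-8 + 4*(-8)**2)) + 165 = (-97 + (-8 + 4*64)) + 165 = (-97 + (-8 + 256)) + 165 = (-97 + 248) + 165 = 151 + 165 = 316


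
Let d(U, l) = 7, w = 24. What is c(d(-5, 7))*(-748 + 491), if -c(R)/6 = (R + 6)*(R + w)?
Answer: 621426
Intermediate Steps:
c(R) = -6*(6 + R)*(24 + R) (c(R) = -6*(R + 6)*(R + 24) = -6*(6 + R)*(24 + R))
c(d(-5, 7))*(-748 + 491) = (-864 - 180*7 - 6*7²)*(-748 + 491) = (-864 - 1260 - 6*49)*(-257) = (-864 - 1260 - 294)*(-257) = -2418*(-257) = 621426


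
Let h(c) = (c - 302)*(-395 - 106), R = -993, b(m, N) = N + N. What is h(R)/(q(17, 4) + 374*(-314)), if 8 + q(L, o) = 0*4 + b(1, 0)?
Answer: -216265/39148 ≈ -5.5243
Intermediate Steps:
b(m, N) = 2*N
q(L, o) = -8 (q(L, o) = -8 + (0*4 + 2*0) = -8 + (0 + 0) = -8 + 0 = -8)
h(c) = 151302 - 501*c (h(c) = (-302 + c)*(-501) = 151302 - 501*c)
h(R)/(q(17, 4) + 374*(-314)) = (151302 - 501*(-993))/(-8 + 374*(-314)) = (151302 + 497493)/(-8 - 117436) = 648795/(-117444) = 648795*(-1/117444) = -216265/39148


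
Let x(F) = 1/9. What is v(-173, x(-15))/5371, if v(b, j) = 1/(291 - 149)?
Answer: 1/762682 ≈ 1.3112e-6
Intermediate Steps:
x(F) = ⅑
v(b, j) = 1/142
v(-173, x(-15))/5371 = (1/142)/5371 = (1/142)*(1/5371) = 1/762682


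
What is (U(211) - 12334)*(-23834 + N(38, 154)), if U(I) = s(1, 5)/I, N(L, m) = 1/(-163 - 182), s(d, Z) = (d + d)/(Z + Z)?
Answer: 106997209959739/363975 ≈ 2.9397e+8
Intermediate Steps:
s(d, Z) = d/Z (s(d, Z) = (2*d)/((2*Z)) = (2*d)*(1/(2*Z)) = d/Z)
N(L, m) = -1/345 (N(L, m) = 1/(-345) = -1/345)
U(I) = 1/(5*I) (U(I) = (1/5)/I = (1*(⅕))/I = 1/(5*I))
(U(211) - 12334)*(-23834 + N(38, 154)) = ((⅕)/211 - 12334)*(-23834 - 1/345) = ((⅕)*(1/211) - 12334)*(-8222731/345) = (1/1055 - 12334)*(-8222731/345) = -13012369/1055*(-8222731/345) = 106997209959739/363975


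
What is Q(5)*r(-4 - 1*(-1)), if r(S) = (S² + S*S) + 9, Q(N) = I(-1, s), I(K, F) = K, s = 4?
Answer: -27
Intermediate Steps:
Q(N) = -1
r(S) = 9 + 2*S² (r(S) = (S² + S²) + 9 = 2*S² + 9 = 9 + 2*S²)
Q(5)*r(-4 - 1*(-1)) = -(9 + 2*(-4 - 1*(-1))²) = -(9 + 2*(-4 + 1)²) = -(9 + 2*(-3)²) = -(9 + 2*9) = -(9 + 18) = -1*27 = -27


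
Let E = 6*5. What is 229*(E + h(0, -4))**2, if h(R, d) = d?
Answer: 154804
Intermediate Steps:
E = 30
229*(E + h(0, -4))**2 = 229*(30 - 4)**2 = 229*26**2 = 229*676 = 154804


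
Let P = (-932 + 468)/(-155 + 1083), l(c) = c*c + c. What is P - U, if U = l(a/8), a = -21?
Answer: -305/64 ≈ -4.7656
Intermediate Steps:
l(c) = c + c² (l(c) = c² + c = c + c²)
U = 273/64 (U = (-21/8)*(1 - 21/8) = (-21*⅛)*(1 - 21*⅛) = -21*(1 - 21/8)/8 = -21/8*(-13/8) = 273/64 ≈ 4.2656)
P = -½ (P = -464/928 = -464*1/928 = -½ ≈ -0.50000)
P - U = -½ - 1*273/64 = -½ - 273/64 = -305/64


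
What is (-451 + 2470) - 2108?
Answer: -89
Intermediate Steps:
(-451 + 2470) - 2108 = 2019 - 2108 = -89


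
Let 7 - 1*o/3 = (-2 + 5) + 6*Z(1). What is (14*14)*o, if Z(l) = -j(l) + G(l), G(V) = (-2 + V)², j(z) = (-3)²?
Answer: 30576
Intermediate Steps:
j(z) = 9
Z(l) = -9 + (-2 + l)² (Z(l) = -1*9 + (-2 + l)² = -9 + (-2 + l)²)
o = 156 (o = 21 - 3*((-2 + 5) + 6*(-9 + (-2 + 1)²)) = 21 - 3*(3 + 6*(-9 + (-1)²)) = 21 - 3*(3 + 6*(-9 + 1)) = 21 - 3*(3 + 6*(-8)) = 21 - 3*(3 - 48) = 21 - 3*(-45) = 21 + 135 = 156)
(14*14)*o = (14*14)*156 = 196*156 = 30576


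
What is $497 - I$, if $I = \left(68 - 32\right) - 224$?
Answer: $685$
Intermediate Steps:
$I = -188$ ($I = \left(68 - 32\right) - 224 = 36 - 224 = -188$)
$497 - I = 497 - -188 = 497 + 188 = 685$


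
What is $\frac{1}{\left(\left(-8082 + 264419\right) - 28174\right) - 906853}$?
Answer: $- \frac{1}{678690} \approx -1.4734 \cdot 10^{-6}$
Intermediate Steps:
$\frac{1}{\left(\left(-8082 + 264419\right) - 28174\right) - 906853} = \frac{1}{\left(256337 - 28174\right) - 906853} = \frac{1}{228163 - 906853} = \frac{1}{-678690} = - \frac{1}{678690}$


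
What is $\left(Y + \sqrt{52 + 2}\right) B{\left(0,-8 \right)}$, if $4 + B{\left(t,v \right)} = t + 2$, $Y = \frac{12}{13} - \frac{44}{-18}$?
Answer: $- \frac{788}{117} - 6 \sqrt{6} \approx -21.432$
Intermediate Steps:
$Y = \frac{394}{117}$ ($Y = 12 \cdot \frac{1}{13} - - \frac{22}{9} = \frac{12}{13} + \frac{22}{9} = \frac{394}{117} \approx 3.3675$)
$B{\left(t,v \right)} = -2 + t$ ($B{\left(t,v \right)} = -4 + \left(t + 2\right) = -4 + \left(2 + t\right) = -2 + t$)
$\left(Y + \sqrt{52 + 2}\right) B{\left(0,-8 \right)} = \left(\frac{394}{117} + \sqrt{52 + 2}\right) \left(-2 + 0\right) = \left(\frac{394}{117} + \sqrt{54}\right) \left(-2\right) = \left(\frac{394}{117} + 3 \sqrt{6}\right) \left(-2\right) = - \frac{788}{117} - 6 \sqrt{6}$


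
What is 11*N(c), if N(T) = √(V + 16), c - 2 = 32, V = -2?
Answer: 11*√14 ≈ 41.158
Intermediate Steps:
c = 34 (c = 2 + 32 = 34)
N(T) = √14 (N(T) = √(-2 + 16) = √14)
11*N(c) = 11*√14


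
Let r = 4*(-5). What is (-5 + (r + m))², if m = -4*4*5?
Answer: 11025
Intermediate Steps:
r = -20
m = -80 (m = -16*5 = -80)
(-5 + (r + m))² = (-5 + (-20 - 80))² = (-5 - 100)² = (-105)² = 11025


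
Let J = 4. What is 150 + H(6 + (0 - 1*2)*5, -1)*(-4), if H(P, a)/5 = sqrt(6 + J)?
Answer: 150 - 20*sqrt(10) ≈ 86.754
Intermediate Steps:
H(P, a) = 5*sqrt(10) (H(P, a) = 5*sqrt(6 + 4) = 5*sqrt(10))
150 + H(6 + (0 - 1*2)*5, -1)*(-4) = 150 + (5*sqrt(10))*(-4) = 150 - 20*sqrt(10)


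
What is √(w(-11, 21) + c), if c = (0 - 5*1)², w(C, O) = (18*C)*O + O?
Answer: 4*I*√257 ≈ 64.125*I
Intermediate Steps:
w(C, O) = O + 18*C*O (w(C, O) = 18*C*O + O = O + 18*C*O)
c = 25 (c = (0 - 5)² = (-5)² = 25)
√(w(-11, 21) + c) = √(21*(1 + 18*(-11)) + 25) = √(21*(1 - 198) + 25) = √(21*(-197) + 25) = √(-4137 + 25) = √(-4112) = 4*I*√257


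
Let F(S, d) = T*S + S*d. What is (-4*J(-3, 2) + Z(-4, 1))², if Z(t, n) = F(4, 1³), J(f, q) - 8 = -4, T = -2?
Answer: 400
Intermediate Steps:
F(S, d) = -2*S + S*d
J(f, q) = 4 (J(f, q) = 8 - 4 = 4)
Z(t, n) = -4 (Z(t, n) = 4*(-2 + 1³) = 4*(-2 + 1) = 4*(-1) = -4)
(-4*J(-3, 2) + Z(-4, 1))² = (-4*4 - 4)² = (-16 - 4)² = (-20)² = 400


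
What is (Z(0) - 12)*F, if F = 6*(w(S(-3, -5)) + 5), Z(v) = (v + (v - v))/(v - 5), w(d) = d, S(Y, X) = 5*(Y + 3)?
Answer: -360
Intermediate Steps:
S(Y, X) = 15 + 5*Y (S(Y, X) = 5*(3 + Y) = 15 + 5*Y)
Z(v) = v/(-5 + v) (Z(v) = (v + 0)/(-5 + v) = v/(-5 + v))
F = 30 (F = 6*((15 + 5*(-3)) + 5) = 6*((15 - 15) + 5) = 6*(0 + 5) = 6*5 = 30)
(Z(0) - 12)*F = (0/(-5 + 0) - 12)*30 = (0/(-5) - 12)*30 = (0*(-⅕) - 12)*30 = (0 - 12)*30 = -12*30 = -360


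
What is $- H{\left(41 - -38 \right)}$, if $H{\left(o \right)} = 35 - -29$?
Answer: $-64$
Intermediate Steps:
$H{\left(o \right)} = 64$ ($H{\left(o \right)} = 35 + 29 = 64$)
$- H{\left(41 - -38 \right)} = \left(-1\right) 64 = -64$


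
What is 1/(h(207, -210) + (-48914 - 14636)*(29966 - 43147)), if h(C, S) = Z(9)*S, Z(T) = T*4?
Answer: 1/837644990 ≈ 1.1938e-9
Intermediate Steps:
Z(T) = 4*T
h(C, S) = 36*S (h(C, S) = (4*9)*S = 36*S)
1/(h(207, -210) + (-48914 - 14636)*(29966 - 43147)) = 1/(36*(-210) + (-48914 - 14636)*(29966 - 43147)) = 1/(-7560 - 63550*(-13181)) = 1/(-7560 + 837652550) = 1/837644990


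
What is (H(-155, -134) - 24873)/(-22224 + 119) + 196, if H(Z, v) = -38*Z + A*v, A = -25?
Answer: 4348213/22105 ≈ 196.71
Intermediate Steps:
H(Z, v) = -38*Z - 25*v
(H(-155, -134) - 24873)/(-22224 + 119) + 196 = ((-38*(-155) - 25*(-134)) - 24873)/(-22224 + 119) + 196 = ((5890 + 3350) - 24873)/(-22105) + 196 = (9240 - 24873)*(-1/22105) + 196 = -15633*(-1/22105) + 196 = 15633/22105 + 196 = 4348213/22105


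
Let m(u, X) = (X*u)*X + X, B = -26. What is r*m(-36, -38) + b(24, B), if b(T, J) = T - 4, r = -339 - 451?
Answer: 41097400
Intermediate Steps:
r = -790
m(u, X) = X + u*X**2 (m(u, X) = u*X**2 + X = X + u*X**2)
b(T, J) = -4 + T
r*m(-36, -38) + b(24, B) = -(-30020)*(1 - 38*(-36)) + (-4 + 24) = -(-30020)*(1 + 1368) + 20 = -(-30020)*1369 + 20 = -790*(-52022) + 20 = 41097380 + 20 = 41097400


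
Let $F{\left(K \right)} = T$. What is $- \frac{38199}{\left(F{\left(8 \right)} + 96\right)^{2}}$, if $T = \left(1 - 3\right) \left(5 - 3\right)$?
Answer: $- \frac{38199}{8464} \approx -4.5131$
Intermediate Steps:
$T = -4$ ($T = \left(-2\right) 2 = -4$)
$F{\left(K \right)} = -4$
$- \frac{38199}{\left(F{\left(8 \right)} + 96\right)^{2}} = - \frac{38199}{\left(-4 + 96\right)^{2}} = - \frac{38199}{92^{2}} = - \frac{38199}{8464}$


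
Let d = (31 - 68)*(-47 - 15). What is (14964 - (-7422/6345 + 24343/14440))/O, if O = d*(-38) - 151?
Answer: -91398755503/533379362760 ≈ -0.17136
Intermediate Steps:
d = 2294 (d = -37*(-62) = 2294)
O = -87323 (O = 2294*(-38) - 151 = -87172 - 151 = -87323)
(14964 - (-7422/6345 + 24343/14440))/O = (14964 - (-7422/6345 + 24343/14440))/(-87323) = (14964 - (-7422*1/6345 + 24343*(1/14440)))*(-1/87323) = (14964 - (-2474/2115 + 24343/14440))*(-1/87323) = (14964 - 1*3152177/6108120)*(-1/87323) = (14964 - 3152177/6108120)*(-1/87323) = (91398755503/6108120)*(-1/87323) = -91398755503/533379362760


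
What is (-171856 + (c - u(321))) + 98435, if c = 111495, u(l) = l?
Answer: 37753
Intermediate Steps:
(-171856 + (c - u(321))) + 98435 = (-171856 + (111495 - 1*321)) + 98435 = (-171856 + (111495 - 321)) + 98435 = (-171856 + 111174) + 98435 = -60682 + 98435 = 37753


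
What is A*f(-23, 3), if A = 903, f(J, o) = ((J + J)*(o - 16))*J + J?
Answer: -12440631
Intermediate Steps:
f(J, o) = J + 2*J²*(-16 + o) (f(J, o) = ((2*J)*(-16 + o))*J + J = (2*J*(-16 + o))*J + J = 2*J²*(-16 + o) + J = J + 2*J²*(-16 + o))
A*f(-23, 3) = 903*(-23*(1 - 32*(-23) + 2*(-23)*3)) = 903*(-23*(1 + 736 - 138)) = 903*(-23*599) = 903*(-13777) = -12440631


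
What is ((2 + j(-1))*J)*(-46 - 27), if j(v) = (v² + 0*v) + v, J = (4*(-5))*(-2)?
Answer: -5840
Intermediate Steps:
J = 40 (J = -20*(-2) = 40)
j(v) = v + v² (j(v) = (v² + 0) + v = v² + v = v + v²)
((2 + j(-1))*J)*(-46 - 27) = ((2 - (1 - 1))*40)*(-46 - 27) = ((2 - 1*0)*40)*(-73) = ((2 + 0)*40)*(-73) = (2*40)*(-73) = 80*(-73) = -5840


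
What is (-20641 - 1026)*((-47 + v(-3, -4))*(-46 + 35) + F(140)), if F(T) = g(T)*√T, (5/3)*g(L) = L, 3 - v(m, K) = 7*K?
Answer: -3813392 - 3640056*√35 ≈ -2.5348e+7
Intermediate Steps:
v(m, K) = 3 - 7*K
g(L) = 3*L/5
F(T) = 3*T^(3/2)/5 (F(T) = (3*T/5)*√T = 3*T^(3/2)/5)
(-20641 - 1026)*((-47 + v(-3, -4))*(-46 + 35) + F(140)) = (-20641 - 1026)*((-47 + (3 - 7*(-4)))*(-46 + 35) + 3*140^(3/2)/5) = -21667*((-47 + (3 + 28))*(-11) + 3*(280*√35)/5) = -21667*((-47 + 31)*(-11) + 168*√35) = -21667*(-16*(-11) + 168*√35) = -21667*(176 + 168*√35) = -3813392 - 3640056*√35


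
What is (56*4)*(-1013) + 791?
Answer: -226121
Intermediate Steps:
(56*4)*(-1013) + 791 = 224*(-1013) + 791 = -226912 + 791 = -226121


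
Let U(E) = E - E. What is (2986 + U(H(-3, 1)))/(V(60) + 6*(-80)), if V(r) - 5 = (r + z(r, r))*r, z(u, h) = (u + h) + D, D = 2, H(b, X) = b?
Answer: 2986/10445 ≈ 0.28588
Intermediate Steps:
U(E) = 0
z(u, h) = 2 + h + u (z(u, h) = (u + h) + 2 = (h + u) + 2 = 2 + h + u)
V(r) = 5 + r*(2 + 3*r) (V(r) = 5 + (r + (2 + r + r))*r = 5 + (r + (2 + 2*r))*r = 5 + (2 + 3*r)*r = 5 + r*(2 + 3*r))
(2986 + U(H(-3, 1)))/(V(60) + 6*(-80)) = (2986 + 0)/((5 + 2*60 + 3*60²) + 6*(-80)) = 2986/((5 + 120 + 3*3600) - 480) = 2986/((5 + 120 + 10800) - 480) = 2986/(10925 - 480) = 2986/10445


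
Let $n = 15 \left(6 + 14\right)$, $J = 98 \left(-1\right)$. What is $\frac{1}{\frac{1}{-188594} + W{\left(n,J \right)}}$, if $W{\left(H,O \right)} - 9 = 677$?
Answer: $\frac{188594}{129375483} \approx 0.0014577$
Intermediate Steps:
$J = -98$
$n = 300$ ($n = 15 \cdot 20 = 300$)
$W{\left(H,O \right)} = 686$ ($W{\left(H,O \right)} = 9 + 677 = 686$)
$\frac{1}{\frac{1}{-188594} + W{\left(n,J \right)}} = \frac{1}{\frac{1}{-188594} + 686} = \frac{1}{- \frac{1}{188594} + 686} = \frac{1}{\frac{129375483}{188594}} = \frac{188594}{129375483}$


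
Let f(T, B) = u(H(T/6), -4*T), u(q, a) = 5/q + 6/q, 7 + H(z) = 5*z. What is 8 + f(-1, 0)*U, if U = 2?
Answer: 244/47 ≈ 5.1915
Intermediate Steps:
H(z) = -7 + 5*z
u(q, a) = 11/q
f(T, B) = 11/(-7 + 5*T/6) (f(T, B) = 11/(-7 + 5*(T/6)) = 11/(-7 + 5*T/6))
8 + f(-1, 0)*U = 8 + (66/(-42 + 5*(-1)))*2 = 8 + (66/(-42 - 5))*2 = 8 + (66/(-47))*2 = 8 + (66*(-1/47))*2 = 8 - 66/47*2 = 8 - 132/47 = 244/47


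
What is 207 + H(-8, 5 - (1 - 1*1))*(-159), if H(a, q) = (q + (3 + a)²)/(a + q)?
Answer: 1797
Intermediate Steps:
H(a, q) = (q + (3 + a)²)/(a + q)
207 + H(-8, 5 - (1 - 1*1))*(-159) = 207 + (((5 - (1 - 1*1)) + (3 - 8)²)/(-8 + (5 - (1 - 1*1))))*(-159) = 207 + (((5 - (1 - 1)) + (-5)²)/(-8 + (5 - (1 - 1))))*(-159) = 207 + (((5 - 1*0) + 25)/(-8 + (5 - 1*0)))*(-159) = 207 + (((5 + 0) + 25)/(-8 + (5 + 0)))*(-159) = 207 + ((5 + 25)/(-8 + 5))*(-159) = 207 + (30/(-3))*(-159) = 207 - ⅓*30*(-159) = 207 - 10*(-159) = 207 + 1590 = 1797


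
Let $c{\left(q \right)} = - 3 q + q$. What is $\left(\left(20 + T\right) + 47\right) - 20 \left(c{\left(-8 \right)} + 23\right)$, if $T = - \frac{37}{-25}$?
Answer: $- \frac{17788}{25} \approx -711.52$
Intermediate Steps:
$T = \frac{37}{25}$ ($T = \left(-37\right) \left(- \frac{1}{25}\right) = \frac{37}{25} \approx 1.48$)
$c{\left(q \right)} = - 2 q$
$\left(\left(20 + T\right) + 47\right) - 20 \left(c{\left(-8 \right)} + 23\right) = \left(\left(20 + \frac{37}{25}\right) + 47\right) - 20 \left(\left(-2\right) \left(-8\right) + 23\right) = \left(\frac{537}{25} + 47\right) - 20 \left(16 + 23\right) = \frac{1712}{25} - 780 = - \frac{17788}{25}$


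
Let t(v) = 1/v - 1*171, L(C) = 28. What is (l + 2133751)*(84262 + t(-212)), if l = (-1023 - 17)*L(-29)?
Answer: 37519869284621/212 ≈ 1.7698e+11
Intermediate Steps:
l = -29120 (l = (-1023 - 17)*28 = -1040*28 = -29120)
t(v) = -171 + 1/v (t(v) = 1/v - 171 = -171 + 1/v)
(l + 2133751)*(84262 + t(-212)) = (-29120 + 2133751)*(84262 + (-171 + 1/(-212))) = 2104631*(84262 + (-171 - 1/212)) = 2104631*(84262 - 36253/212) = 2104631*(17827291/212) = 37519869284621/212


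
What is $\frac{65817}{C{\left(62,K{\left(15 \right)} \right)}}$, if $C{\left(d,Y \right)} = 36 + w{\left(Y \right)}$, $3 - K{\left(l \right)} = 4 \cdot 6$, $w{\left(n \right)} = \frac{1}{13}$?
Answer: $\frac{855621}{469} \approx 1824.4$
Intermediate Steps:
$w{\left(n \right)} = \frac{1}{13}$
$K{\left(l \right)} = -21$ ($K{\left(l \right)} = 3 - 4 \cdot 6 = 3 - 24 = -21$)
$C{\left(d,Y \right)} = \frac{469}{13}$ ($C{\left(d,Y \right)} = 36 + \frac{1}{13} = \frac{469}{13}$)
$\frac{65817}{C{\left(62,K{\left(15 \right)} \right)}} = \frac{65817}{\frac{469}{13}} = 65817 \cdot \frac{13}{469} = \frac{855621}{469}$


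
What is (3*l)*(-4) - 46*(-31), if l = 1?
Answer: 1414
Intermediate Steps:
(3*l)*(-4) - 46*(-31) = (3*1)*(-4) - 46*(-31) = 3*(-4) + 1426 = -12 + 1426 = 1414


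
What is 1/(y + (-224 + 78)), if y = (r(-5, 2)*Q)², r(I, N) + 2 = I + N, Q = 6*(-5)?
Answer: 1/22354 ≈ 4.4735e-5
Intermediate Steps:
Q = -30
r(I, N) = -2 + I + N (r(I, N) = -2 + (I + N) = -2 + I + N)
y = 22500 (y = ((-2 - 5 + 2)*(-30))² = (-5*(-30))² = 150² = 22500)
1/(y + (-224 + 78)) = 1/(22500 + (-224 + 78)) = 1/(22500 - 146) = 1/22354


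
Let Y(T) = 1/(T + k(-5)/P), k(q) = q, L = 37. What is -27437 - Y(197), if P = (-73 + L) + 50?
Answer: -75534075/2753 ≈ -27437.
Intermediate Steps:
P = 14 (P = (-73 + 37) + 50 = -36 + 50 = 14)
Y(T) = 1/(-5/14 + T) (Y(T) = 1/(T - 5/14) = 1/(-5/14 + T))
-27437 - Y(197) = -27437 - 14/(-5 + 14*197) = -27437 - 14/(-5 + 2758) = -27437 - 14/2753 = -75534075/2753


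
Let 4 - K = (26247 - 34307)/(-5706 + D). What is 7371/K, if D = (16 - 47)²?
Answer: 25623/8 ≈ 3202.9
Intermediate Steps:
D = 961 (D = (-31)² = 961)
K = 168/73 (K = 4 - (26247 - 34307)/(-5706 + 961) = 4 - (-8060)/(-4745) = 4 - (-8060)*(-1)/4745 = 4 - 1*124/73 = 4 - 124/73 = 168/73 ≈ 2.3014)
7371/K = 7371/(168/73) = 7371*(73/168) = 25623/8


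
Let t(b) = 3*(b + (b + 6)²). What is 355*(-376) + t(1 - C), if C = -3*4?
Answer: -132358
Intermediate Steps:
C = -12
t(b) = 3*b + 3*(6 + b)² (t(b) = 3*(b + (6 + b)²) = 3*b + 3*(6 + b)²)
355*(-376) + t(1 - C) = 355*(-376) + (3*(1 - 1*(-12)) + 3*(6 + (1 - 1*(-12)))²) = -133480 + (3*(1 + 12) + 3*(6 + (1 + 12))²) = -133480 + (3*13 + 3*(6 + 13)²) = -133480 + (39 + 3*19²) = -133480 + (39 + 3*361) = -133480 + (39 + 1083) = -133480 + 1122 = -132358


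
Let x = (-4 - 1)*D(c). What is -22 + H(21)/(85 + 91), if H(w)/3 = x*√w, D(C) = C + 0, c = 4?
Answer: -22 - 15*√21/44 ≈ -23.562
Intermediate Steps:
D(C) = C
x = -20 (x = (-4 - 1)*4 = -5*4 = -20)
H(w) = -60*√w (H(w) = 3*(-20*√w) = -60*√w)
-22 + H(21)/(85 + 91) = -22 + (-60*√21)/(85 + 91) = -22 + (-60*√21)/176 = -22 - 15*√21/44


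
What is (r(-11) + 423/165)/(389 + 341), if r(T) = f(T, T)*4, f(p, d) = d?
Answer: -2279/40150 ≈ -0.056762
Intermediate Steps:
r(T) = 4*T (r(T) = T*4 = 4*T)
(r(-11) + 423/165)/(389 + 341) = (4*(-11) + 423/165)/(389 + 341) = (-44 + 423*(1/165))/730 = (-44 + 141/55)*(1/730) = -2279/55*1/730 = -2279/40150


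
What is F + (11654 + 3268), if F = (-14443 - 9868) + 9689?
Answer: 300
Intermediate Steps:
F = -14622 (F = -24311 + 9689 = -14622)
F + (11654 + 3268) = -14622 + (11654 + 3268) = -14622 + 14922 = 300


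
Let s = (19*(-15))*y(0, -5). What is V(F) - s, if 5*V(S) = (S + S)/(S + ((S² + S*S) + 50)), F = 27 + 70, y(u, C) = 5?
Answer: 135125819/94825 ≈ 1425.0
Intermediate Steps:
F = 97
V(S) = 2*S/(5*(50 + S + 2*S²)) (V(S) = ((S + S)/(S + ((S² + S*S) + 50)))/5 = ((2*S)/(S + ((S² + S²) + 50)))/5 = ((2*S)/(S + (2*S² + 50)))/5 = ((2*S)/(S + (50 + 2*S²)))/5 = ((2*S)/(50 + S + 2*S²))/5 = (2*S/(50 + S + 2*S²))/5 = 2*S/(5*(50 + S + 2*S²)))
s = -1425 (s = (19*(-15))*5 = -285*5 = -1425)
V(F) - s = (⅖)*97/(50 + 97 + 2*97²) - 1*(-1425) = (⅖)*97/(50 + 97 + 2*9409) + 1425 = (⅖)*97/(50 + 97 + 18818) + 1425 = (⅖)*97/18965 + 1425 = (⅖)*97*(1/18965) + 1425 = 194/94825 + 1425 = 135125819/94825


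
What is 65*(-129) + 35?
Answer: -8350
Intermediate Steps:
65*(-129) + 35 = -8385 + 35 = -8350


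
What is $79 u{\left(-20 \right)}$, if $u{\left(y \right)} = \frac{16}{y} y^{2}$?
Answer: $-25280$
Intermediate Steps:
$u{\left(y \right)} = 16 y$
$79 u{\left(-20 \right)} = 79 \cdot 16 \left(-20\right) = 79 \left(-320\right) = -25280$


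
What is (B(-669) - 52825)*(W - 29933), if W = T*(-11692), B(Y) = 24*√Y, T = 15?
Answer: 10845659225 - 4927512*I*√669 ≈ 1.0846e+10 - 1.2745e+8*I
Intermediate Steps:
W = -175380 (W = 15*(-11692) = -175380)
(B(-669) - 52825)*(W - 29933) = (24*√(-669) - 52825)*(-175380 - 29933) = (24*(I*√669) - 52825)*(-205313) = (24*I*√669 - 52825)*(-205313) = (-52825 + 24*I*√669)*(-205313) = 10845659225 - 4927512*I*√669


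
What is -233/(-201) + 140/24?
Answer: 937/134 ≈ 6.9925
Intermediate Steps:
-233/(-201) + 140/24 = -233*(-1/201) + 140*(1/24) = 233/201 + 35/6 = 937/134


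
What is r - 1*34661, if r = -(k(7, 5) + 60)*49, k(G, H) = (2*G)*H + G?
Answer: -41374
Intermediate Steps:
k(G, H) = G + 2*G*H (k(G, H) = 2*G*H + G = G + 2*G*H)
r = -6713 (r = -(7*(1 + 2*5) + 60)*49 = -(7*(1 + 10) + 60)*49 = -(7*11 + 60)*49 = -(77 + 60)*49 = -137*49 = -1*6713 = -6713)
r - 1*34661 = -6713 - 1*34661 = -6713 - 34661 = -41374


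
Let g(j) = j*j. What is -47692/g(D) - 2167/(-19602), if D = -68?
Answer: -10509527/1029996 ≈ -10.203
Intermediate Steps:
g(j) = j**2
-47692/g(D) - 2167/(-19602) = -47692/((-68)**2) - 2167/(-19602) = -47692/4624 - 2167*(-1/19602) = -47692*1/4624 + 197/1782 = -11923/1156 + 197/1782 = -10509527/1029996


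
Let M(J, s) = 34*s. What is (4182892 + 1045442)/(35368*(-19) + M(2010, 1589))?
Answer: -2614167/308983 ≈ -8.4606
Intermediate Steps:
(4182892 + 1045442)/(35368*(-19) + M(2010, 1589)) = (4182892 + 1045442)/(35368*(-19) + 34*1589) = 5228334/(-671992 + 54026) = 5228334/(-617966) = 5228334*(-1/617966) = -2614167/308983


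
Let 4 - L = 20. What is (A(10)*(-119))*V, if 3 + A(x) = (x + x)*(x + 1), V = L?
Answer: 413168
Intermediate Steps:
L = -16 (L = 4 - 1*20 = 4 - 20 = -16)
V = -16
A(x) = -3 + 2*x*(1 + x) (A(x) = -3 + (x + x)*(x + 1) = -3 + (2*x)*(1 + x) = -3 + 2*x*(1 + x))
(A(10)*(-119))*V = ((-3 + 2*10 + 2*10**2)*(-119))*(-16) = ((-3 + 20 + 2*100)*(-119))*(-16) = ((-3 + 20 + 200)*(-119))*(-16) = (217*(-119))*(-16) = -25823*(-16) = 413168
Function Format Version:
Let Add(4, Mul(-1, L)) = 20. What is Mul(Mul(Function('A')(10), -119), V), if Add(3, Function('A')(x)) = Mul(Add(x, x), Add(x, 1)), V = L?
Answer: 413168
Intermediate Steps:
L = -16 (L = Add(4, Mul(-1, 20)) = Add(4, -20) = -16)
V = -16
Function('A')(x) = Add(-3, Mul(2, x, Add(1, x))) (Function('A')(x) = Add(-3, Mul(Add(x, x), Add(x, 1))) = Add(-3, Mul(Mul(2, x), Add(1, x))) = Add(-3, Mul(2, x, Add(1, x))))
Mul(Mul(Function('A')(10), -119), V) = Mul(Mul(Add(-3, Mul(2, 10), Mul(2, Pow(10, 2))), -119), -16) = Mul(Mul(Add(-3, 20, Mul(2, 100)), -119), -16) = Mul(Mul(Add(-3, 20, 200), -119), -16) = Mul(Mul(217, -119), -16) = Mul(-25823, -16) = 413168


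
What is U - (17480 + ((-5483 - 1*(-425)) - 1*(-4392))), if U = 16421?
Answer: -393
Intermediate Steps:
U - (17480 + ((-5483 - 1*(-425)) - 1*(-4392))) = 16421 - (17480 + ((-5483 - 1*(-425)) - 1*(-4392))) = 16421 - (17480 + ((-5483 + 425) + 4392)) = 16421 - (17480 + (-5058 + 4392)) = 16421 - (17480 - 666) = 16421 - 1*16814 = 16421 - 16814 = -393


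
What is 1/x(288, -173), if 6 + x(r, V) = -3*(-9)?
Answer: 1/21 ≈ 0.047619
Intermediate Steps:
x(r, V) = 21 (x(r, V) = -6 - 3*(-9) = -6 + 27 = 21)
1/x(288, -173) = 1/21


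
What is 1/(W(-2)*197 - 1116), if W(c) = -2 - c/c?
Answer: -1/1707 ≈ -0.00058582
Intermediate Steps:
W(c) = -3 (W(c) = -2 - 1*1 = -2 - 1 = -3)
1/(W(-2)*197 - 1116) = 1/(-3*197 - 1116) = 1/(-591 - 1116) = 1/(-1707) = -1/1707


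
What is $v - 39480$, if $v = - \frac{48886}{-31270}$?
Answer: $- \frac{617245357}{15635} \approx -39478.0$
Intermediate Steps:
$v = \frac{24443}{15635}$ ($v = \left(-48886\right) \left(- \frac{1}{31270}\right) = \frac{24443}{15635} \approx 1.5634$)
$v - 39480 = \frac{24443}{15635} - 39480 = - \frac{617245357}{15635}$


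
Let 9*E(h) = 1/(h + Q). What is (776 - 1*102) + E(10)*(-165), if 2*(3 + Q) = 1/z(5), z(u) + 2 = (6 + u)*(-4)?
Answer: 1295086/1929 ≈ 671.38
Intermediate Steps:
z(u) = -26 - 4*u (z(u) = -2 + (6 + u)*(-4) = -2 + (-24 - 4*u) = -26 - 4*u)
Q = -277/92 (Q = -3 + 1/(2*(-26 - 4*5)) = -3 + 1/(2*(-26 - 20)) = -3 + (½)/(-46) = -3 + (½)*(-1/46) = -3 - 1/92 = -277/92 ≈ -3.0109)
E(h) = 1/(9*(-277/92 + h)) (E(h) = 1/(9*(h - 277/92)) = 1/(9*(-277/92 + h)))
(776 - 1*102) + E(10)*(-165) = (776 - 1*102) + (92/(9*(-277 + 92*10)))*(-165) = (776 - 102) + (92/(9*(-277 + 920)))*(-165) = 674 + ((92/9)/643)*(-165) = 674 + ((92/9)*(1/643))*(-165) = 674 + (92/5787)*(-165) = 674 - 5060/1929 = 1295086/1929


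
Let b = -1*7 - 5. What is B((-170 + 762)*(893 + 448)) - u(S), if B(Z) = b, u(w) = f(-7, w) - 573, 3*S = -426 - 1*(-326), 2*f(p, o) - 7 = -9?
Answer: 562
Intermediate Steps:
f(p, o) = -1 (f(p, o) = 7/2 + (½)*(-9) = 7/2 - 9/2 = -1)
S = -100/3 (S = (-426 - 1*(-326))/3 = (-426 + 326)/3 = (⅓)*(-100) = -100/3 ≈ -33.333)
b = -12 (b = -7 - 5 = -12)
u(w) = -574 (u(w) = -1 - 573 = -574)
B(Z) = -12
B((-170 + 762)*(893 + 448)) - u(S) = -12 - 1*(-574) = -12 + 574 = 562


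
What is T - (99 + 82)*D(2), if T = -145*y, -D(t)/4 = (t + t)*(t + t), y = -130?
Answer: 30434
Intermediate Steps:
D(t) = -16*t² (D(t) = -4*(t + t)*(t + t) = -4*2*t*2*t = -16*t²)
T = 18850 (T = -145*(-130) = 18850)
T - (99 + 82)*D(2) = 18850 - (99 + 82)*(-16*2²) = 18850 - 181*(-16*4) = 18850 - 181*(-64) = 18850 - 1*(-11584) = 18850 + 11584 = 30434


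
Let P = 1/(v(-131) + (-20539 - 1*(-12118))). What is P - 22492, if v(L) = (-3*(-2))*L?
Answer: -207083845/9207 ≈ -22492.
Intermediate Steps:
v(L) = 6*L
P = -1/9207 (P = 1/(6*(-131) + (-20539 - 1*(-12118))) = 1/(-786 + (-20539 + 12118)) = 1/(-786 - 8421) = 1/(-9207) = -1/9207 ≈ -0.00010861)
P - 22492 = -1/9207 - 22492 = -207083845/9207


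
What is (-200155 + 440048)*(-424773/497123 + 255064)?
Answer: 30417894103857407/497123 ≈ 6.1188e+10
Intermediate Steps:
(-200155 + 440048)*(-424773/497123 + 255064) = 239893*(-424773*1/497123 + 255064) = 239893*(-424773/497123 + 255064) = 239893*(126797756099/497123) = 30417894103857407/497123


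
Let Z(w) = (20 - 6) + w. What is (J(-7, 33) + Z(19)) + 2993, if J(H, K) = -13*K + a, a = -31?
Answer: 2566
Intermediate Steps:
J(H, K) = -31 - 13*K (J(H, K) = -13*K - 31 = -31 - 13*K)
Z(w) = 14 + w
(J(-7, 33) + Z(19)) + 2993 = ((-31 - 13*33) + (14 + 19)) + 2993 = ((-31 - 429) + 33) + 2993 = (-460 + 33) + 2993 = -427 + 2993 = 2566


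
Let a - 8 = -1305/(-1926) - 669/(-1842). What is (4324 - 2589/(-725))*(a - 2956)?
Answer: -303723568448696/23815525 ≈ -1.2753e+7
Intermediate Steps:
a = 296980/32849 (a = 8 + (-1305/(-1926) - 669/(-1842)) = 8 + (-1305*(-1/1926) - 669*(-1/1842)) = 8 + (145/214 + 223/614) = 8 + 34188/32849 = 296980/32849 ≈ 9.0408)
(4324 - 2589/(-725))*(a - 2956) = (4324 - 2589/(-725))*(296980/32849 - 2956) = (4324 - 2589*(-1/725))*(-96804664/32849) = (4324 + 2589/725)*(-96804664/32849) = (3137489/725)*(-96804664/32849) = -303723568448696/23815525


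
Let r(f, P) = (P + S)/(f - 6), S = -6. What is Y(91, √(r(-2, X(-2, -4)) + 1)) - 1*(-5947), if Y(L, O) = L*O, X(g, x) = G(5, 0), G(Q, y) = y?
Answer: 5947 + 91*√7/2 ≈ 6067.4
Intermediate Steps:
X(g, x) = 0
r(f, P) = (-6 + P)/(-6 + f) (r(f, P) = (P - 6)/(f - 6) = (-6 + P)/(-6 + f))
Y(91, √(r(-2, X(-2, -4)) + 1)) - 1*(-5947) = 91*√((-6 + 0)/(-6 - 2) + 1) - 1*(-5947) = 91*√(-6/(-8) + 1) + 5947 = 91*√(-⅛*(-6) + 1) + 5947 = 91*√(¾ + 1) + 5947 = 91*√(7/4) + 5947 = 91*(√7/2) + 5947 = 91*√7/2 + 5947 = 5947 + 91*√7/2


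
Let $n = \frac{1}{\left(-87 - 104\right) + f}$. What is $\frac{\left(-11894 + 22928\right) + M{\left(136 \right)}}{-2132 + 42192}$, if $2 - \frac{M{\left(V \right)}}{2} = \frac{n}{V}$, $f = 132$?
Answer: $\frac{44284457}{160720720} \approx 0.27554$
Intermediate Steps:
$n = - \frac{1}{59}$ ($n = \frac{1}{\left(-87 - 104\right) + 132} = \frac{1}{-191 + 132} = \frac{1}{-59} = - \frac{1}{59} \approx -0.016949$)
$M{\left(V \right)} = 4 + \frac{2}{59 V}$ ($M{\left(V \right)} = 4 - 2 \left(- \frac{1}{59 V}\right) = 4 + \frac{2}{59 V}$)
$\frac{\left(-11894 + 22928\right) + M{\left(136 \right)}}{-2132 + 42192} = \frac{\left(-11894 + 22928\right) + \left(4 + \frac{2}{59 \cdot 136}\right)}{-2132 + 42192} = \frac{11034 + \left(4 + \frac{2}{59} \cdot \frac{1}{136}\right)}{40060} = \left(11034 + \left(4 + \frac{1}{4012}\right)\right) \frac{1}{40060} = \left(11034 + \frac{16049}{4012}\right) \frac{1}{40060} = \frac{44284457}{4012} \cdot \frac{1}{40060} = \frac{44284457}{160720720}$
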